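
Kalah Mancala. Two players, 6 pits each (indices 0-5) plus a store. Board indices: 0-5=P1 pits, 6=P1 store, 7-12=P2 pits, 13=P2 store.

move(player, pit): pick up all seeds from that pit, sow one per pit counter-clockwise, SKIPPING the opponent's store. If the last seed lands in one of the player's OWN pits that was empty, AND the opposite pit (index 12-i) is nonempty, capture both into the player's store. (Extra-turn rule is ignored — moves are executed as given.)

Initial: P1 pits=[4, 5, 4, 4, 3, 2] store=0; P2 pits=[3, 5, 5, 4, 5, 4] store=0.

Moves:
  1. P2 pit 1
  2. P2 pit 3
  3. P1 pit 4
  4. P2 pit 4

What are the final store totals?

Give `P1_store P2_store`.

Move 1: P2 pit1 -> P1=[4,5,4,4,3,2](0) P2=[3,0,6,5,6,5](1)
Move 2: P2 pit3 -> P1=[5,6,4,4,3,2](0) P2=[3,0,6,0,7,6](2)
Move 3: P1 pit4 -> P1=[5,6,4,4,0,3](1) P2=[4,0,6,0,7,6](2)
Move 4: P2 pit4 -> P1=[6,7,5,5,1,3](1) P2=[4,0,6,0,0,7](3)

Answer: 1 3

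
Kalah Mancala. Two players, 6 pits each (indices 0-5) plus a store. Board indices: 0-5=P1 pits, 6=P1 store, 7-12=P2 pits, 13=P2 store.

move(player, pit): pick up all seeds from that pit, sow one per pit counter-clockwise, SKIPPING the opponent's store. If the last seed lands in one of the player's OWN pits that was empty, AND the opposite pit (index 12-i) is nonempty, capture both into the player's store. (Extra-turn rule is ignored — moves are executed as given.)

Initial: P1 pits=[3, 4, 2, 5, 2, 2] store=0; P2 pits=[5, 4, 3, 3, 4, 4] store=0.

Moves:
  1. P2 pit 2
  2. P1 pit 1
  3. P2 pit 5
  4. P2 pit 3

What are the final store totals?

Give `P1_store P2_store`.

Answer: 0 2

Derivation:
Move 1: P2 pit2 -> P1=[3,4,2,5,2,2](0) P2=[5,4,0,4,5,5](0)
Move 2: P1 pit1 -> P1=[3,0,3,6,3,3](0) P2=[5,4,0,4,5,5](0)
Move 3: P2 pit5 -> P1=[4,1,4,7,3,3](0) P2=[5,4,0,4,5,0](1)
Move 4: P2 pit3 -> P1=[5,1,4,7,3,3](0) P2=[5,4,0,0,6,1](2)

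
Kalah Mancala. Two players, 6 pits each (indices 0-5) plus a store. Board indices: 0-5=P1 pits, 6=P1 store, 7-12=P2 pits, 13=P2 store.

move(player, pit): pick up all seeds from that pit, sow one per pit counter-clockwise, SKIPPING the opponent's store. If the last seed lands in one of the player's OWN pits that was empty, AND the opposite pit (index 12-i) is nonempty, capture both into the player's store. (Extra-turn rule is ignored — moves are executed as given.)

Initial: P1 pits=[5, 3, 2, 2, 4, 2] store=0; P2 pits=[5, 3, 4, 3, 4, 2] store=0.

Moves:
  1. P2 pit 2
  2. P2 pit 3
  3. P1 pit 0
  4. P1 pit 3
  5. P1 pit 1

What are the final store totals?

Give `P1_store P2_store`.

Move 1: P2 pit2 -> P1=[5,3,2,2,4,2](0) P2=[5,3,0,4,5,3](1)
Move 2: P2 pit3 -> P1=[6,3,2,2,4,2](0) P2=[5,3,0,0,6,4](2)
Move 3: P1 pit0 -> P1=[0,4,3,3,5,3](1) P2=[5,3,0,0,6,4](2)
Move 4: P1 pit3 -> P1=[0,4,3,0,6,4](2) P2=[5,3,0,0,6,4](2)
Move 5: P1 pit1 -> P1=[0,0,4,1,7,5](2) P2=[5,3,0,0,6,4](2)

Answer: 2 2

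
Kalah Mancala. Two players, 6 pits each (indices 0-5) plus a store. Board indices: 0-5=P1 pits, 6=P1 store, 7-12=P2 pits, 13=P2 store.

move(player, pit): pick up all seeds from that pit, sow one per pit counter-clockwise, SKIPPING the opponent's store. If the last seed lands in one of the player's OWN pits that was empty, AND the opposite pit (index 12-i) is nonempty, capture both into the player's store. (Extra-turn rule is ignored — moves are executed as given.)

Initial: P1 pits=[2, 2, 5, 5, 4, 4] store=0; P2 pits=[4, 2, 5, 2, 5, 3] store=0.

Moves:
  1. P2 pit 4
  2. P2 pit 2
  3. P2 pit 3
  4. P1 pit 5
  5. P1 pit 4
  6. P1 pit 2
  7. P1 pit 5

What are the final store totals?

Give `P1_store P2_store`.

Answer: 4 3

Derivation:
Move 1: P2 pit4 -> P1=[3,3,6,5,4,4](0) P2=[4,2,5,2,0,4](1)
Move 2: P2 pit2 -> P1=[4,3,6,5,4,4](0) P2=[4,2,0,3,1,5](2)
Move 3: P2 pit3 -> P1=[4,3,6,5,4,4](0) P2=[4,2,0,0,2,6](3)
Move 4: P1 pit5 -> P1=[4,3,6,5,4,0](1) P2=[5,3,1,0,2,6](3)
Move 5: P1 pit4 -> P1=[4,3,6,5,0,1](2) P2=[6,4,1,0,2,6](3)
Move 6: P1 pit2 -> P1=[4,3,0,6,1,2](3) P2=[7,5,1,0,2,6](3)
Move 7: P1 pit5 -> P1=[4,3,0,6,1,0](4) P2=[8,5,1,0,2,6](3)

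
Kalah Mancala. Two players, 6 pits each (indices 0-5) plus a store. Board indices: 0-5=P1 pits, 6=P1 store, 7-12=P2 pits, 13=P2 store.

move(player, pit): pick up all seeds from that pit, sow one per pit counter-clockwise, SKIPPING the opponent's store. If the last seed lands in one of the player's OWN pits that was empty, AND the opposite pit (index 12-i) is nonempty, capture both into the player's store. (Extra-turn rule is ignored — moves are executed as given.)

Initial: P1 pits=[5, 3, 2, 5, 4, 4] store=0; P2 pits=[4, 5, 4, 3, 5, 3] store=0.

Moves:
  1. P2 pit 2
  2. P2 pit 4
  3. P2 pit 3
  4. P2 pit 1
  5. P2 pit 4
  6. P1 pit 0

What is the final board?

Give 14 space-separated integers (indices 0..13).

Move 1: P2 pit2 -> P1=[5,3,2,5,4,4](0) P2=[4,5,0,4,6,4](1)
Move 2: P2 pit4 -> P1=[6,4,3,6,4,4](0) P2=[4,5,0,4,0,5](2)
Move 3: P2 pit3 -> P1=[7,4,3,6,4,4](0) P2=[4,5,0,0,1,6](3)
Move 4: P2 pit1 -> P1=[7,4,3,6,4,4](0) P2=[4,0,1,1,2,7](4)
Move 5: P2 pit4 -> P1=[7,4,3,6,4,4](0) P2=[4,0,1,1,0,8](5)
Move 6: P1 pit0 -> P1=[0,5,4,7,5,5](1) P2=[5,0,1,1,0,8](5)

Answer: 0 5 4 7 5 5 1 5 0 1 1 0 8 5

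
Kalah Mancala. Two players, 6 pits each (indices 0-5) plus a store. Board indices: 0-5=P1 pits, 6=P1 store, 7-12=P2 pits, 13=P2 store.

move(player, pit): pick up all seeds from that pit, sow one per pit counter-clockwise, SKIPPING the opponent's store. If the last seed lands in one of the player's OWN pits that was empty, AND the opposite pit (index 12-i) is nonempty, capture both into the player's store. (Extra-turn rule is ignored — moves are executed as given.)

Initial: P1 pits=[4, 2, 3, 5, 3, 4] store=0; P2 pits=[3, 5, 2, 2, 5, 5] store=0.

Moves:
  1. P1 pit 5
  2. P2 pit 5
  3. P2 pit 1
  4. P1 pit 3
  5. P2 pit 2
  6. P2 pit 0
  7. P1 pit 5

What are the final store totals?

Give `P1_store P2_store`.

Answer: 3 3

Derivation:
Move 1: P1 pit5 -> P1=[4,2,3,5,3,0](1) P2=[4,6,3,2,5,5](0)
Move 2: P2 pit5 -> P1=[5,3,4,6,3,0](1) P2=[4,6,3,2,5,0](1)
Move 3: P2 pit1 -> P1=[6,3,4,6,3,0](1) P2=[4,0,4,3,6,1](2)
Move 4: P1 pit3 -> P1=[6,3,4,0,4,1](2) P2=[5,1,5,3,6,1](2)
Move 5: P2 pit2 -> P1=[7,3,4,0,4,1](2) P2=[5,1,0,4,7,2](3)
Move 6: P2 pit0 -> P1=[7,3,4,0,4,1](2) P2=[0,2,1,5,8,3](3)
Move 7: P1 pit5 -> P1=[7,3,4,0,4,0](3) P2=[0,2,1,5,8,3](3)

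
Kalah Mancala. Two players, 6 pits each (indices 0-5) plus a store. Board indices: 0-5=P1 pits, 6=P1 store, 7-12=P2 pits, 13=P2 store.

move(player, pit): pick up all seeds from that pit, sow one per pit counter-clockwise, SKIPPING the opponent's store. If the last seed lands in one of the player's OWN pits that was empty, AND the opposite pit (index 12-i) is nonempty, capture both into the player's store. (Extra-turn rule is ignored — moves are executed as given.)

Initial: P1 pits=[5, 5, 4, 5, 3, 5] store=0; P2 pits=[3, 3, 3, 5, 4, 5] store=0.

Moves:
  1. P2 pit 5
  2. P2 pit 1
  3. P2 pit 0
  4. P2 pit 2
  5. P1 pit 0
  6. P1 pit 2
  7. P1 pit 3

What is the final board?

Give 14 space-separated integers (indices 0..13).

Answer: 0 7 0 0 6 8 3 3 3 1 9 7 1 2

Derivation:
Move 1: P2 pit5 -> P1=[6,6,5,6,3,5](0) P2=[3,3,3,5,4,0](1)
Move 2: P2 pit1 -> P1=[6,6,5,6,3,5](0) P2=[3,0,4,6,5,0](1)
Move 3: P2 pit0 -> P1=[6,6,5,6,3,5](0) P2=[0,1,5,7,5,0](1)
Move 4: P2 pit2 -> P1=[7,6,5,6,3,5](0) P2=[0,1,0,8,6,1](2)
Move 5: P1 pit0 -> P1=[0,7,6,7,4,6](1) P2=[1,1,0,8,6,1](2)
Move 6: P1 pit2 -> P1=[0,7,0,8,5,7](2) P2=[2,2,0,8,6,1](2)
Move 7: P1 pit3 -> P1=[0,7,0,0,6,8](3) P2=[3,3,1,9,7,1](2)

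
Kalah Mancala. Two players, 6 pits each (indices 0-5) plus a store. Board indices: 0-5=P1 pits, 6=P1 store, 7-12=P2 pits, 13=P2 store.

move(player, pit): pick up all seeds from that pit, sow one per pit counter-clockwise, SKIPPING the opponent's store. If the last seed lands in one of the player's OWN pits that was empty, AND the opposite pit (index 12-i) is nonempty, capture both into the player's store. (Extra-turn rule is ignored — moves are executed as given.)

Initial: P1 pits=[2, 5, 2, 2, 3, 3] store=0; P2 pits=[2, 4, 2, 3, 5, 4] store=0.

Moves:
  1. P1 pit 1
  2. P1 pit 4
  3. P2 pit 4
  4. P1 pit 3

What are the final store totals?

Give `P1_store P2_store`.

Answer: 3 1

Derivation:
Move 1: P1 pit1 -> P1=[2,0,3,3,4,4](1) P2=[2,4,2,3,5,4](0)
Move 2: P1 pit4 -> P1=[2,0,3,3,0,5](2) P2=[3,5,2,3,5,4](0)
Move 3: P2 pit4 -> P1=[3,1,4,3,0,5](2) P2=[3,5,2,3,0,5](1)
Move 4: P1 pit3 -> P1=[3,1,4,0,1,6](3) P2=[3,5,2,3,0,5](1)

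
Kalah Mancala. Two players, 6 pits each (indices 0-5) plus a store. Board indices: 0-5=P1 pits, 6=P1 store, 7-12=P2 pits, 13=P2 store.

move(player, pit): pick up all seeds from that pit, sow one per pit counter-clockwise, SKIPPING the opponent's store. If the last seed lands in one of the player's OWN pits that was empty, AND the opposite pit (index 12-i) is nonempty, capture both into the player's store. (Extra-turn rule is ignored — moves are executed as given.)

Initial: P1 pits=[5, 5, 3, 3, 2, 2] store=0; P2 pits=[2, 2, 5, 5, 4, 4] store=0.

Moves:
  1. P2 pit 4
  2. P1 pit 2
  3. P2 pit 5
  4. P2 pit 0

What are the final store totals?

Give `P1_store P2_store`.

Answer: 0 2

Derivation:
Move 1: P2 pit4 -> P1=[6,6,3,3,2,2](0) P2=[2,2,5,5,0,5](1)
Move 2: P1 pit2 -> P1=[6,6,0,4,3,3](0) P2=[2,2,5,5,0,5](1)
Move 3: P2 pit5 -> P1=[7,7,1,5,3,3](0) P2=[2,2,5,5,0,0](2)
Move 4: P2 pit0 -> P1=[7,7,1,5,3,3](0) P2=[0,3,6,5,0,0](2)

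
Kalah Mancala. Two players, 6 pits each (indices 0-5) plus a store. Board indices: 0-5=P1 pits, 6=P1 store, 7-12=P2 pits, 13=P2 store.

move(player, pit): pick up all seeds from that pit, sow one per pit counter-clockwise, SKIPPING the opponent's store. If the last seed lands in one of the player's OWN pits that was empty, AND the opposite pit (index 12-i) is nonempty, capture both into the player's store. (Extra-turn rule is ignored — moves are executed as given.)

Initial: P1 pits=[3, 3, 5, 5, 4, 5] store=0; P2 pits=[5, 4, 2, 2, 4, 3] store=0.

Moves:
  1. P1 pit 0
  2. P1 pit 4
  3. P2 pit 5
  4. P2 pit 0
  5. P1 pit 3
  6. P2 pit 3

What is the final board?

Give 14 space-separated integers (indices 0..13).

Answer: 1 5 6 0 1 7 2 1 7 4 0 6 2 3

Derivation:
Move 1: P1 pit0 -> P1=[0,4,6,6,4,5](0) P2=[5,4,2,2,4,3](0)
Move 2: P1 pit4 -> P1=[0,4,6,6,0,6](1) P2=[6,5,2,2,4,3](0)
Move 3: P2 pit5 -> P1=[1,5,6,6,0,6](1) P2=[6,5,2,2,4,0](1)
Move 4: P2 pit0 -> P1=[1,5,6,6,0,6](1) P2=[0,6,3,3,5,1](2)
Move 5: P1 pit3 -> P1=[1,5,6,0,1,7](2) P2=[1,7,4,3,5,1](2)
Move 6: P2 pit3 -> P1=[1,5,6,0,1,7](2) P2=[1,7,4,0,6,2](3)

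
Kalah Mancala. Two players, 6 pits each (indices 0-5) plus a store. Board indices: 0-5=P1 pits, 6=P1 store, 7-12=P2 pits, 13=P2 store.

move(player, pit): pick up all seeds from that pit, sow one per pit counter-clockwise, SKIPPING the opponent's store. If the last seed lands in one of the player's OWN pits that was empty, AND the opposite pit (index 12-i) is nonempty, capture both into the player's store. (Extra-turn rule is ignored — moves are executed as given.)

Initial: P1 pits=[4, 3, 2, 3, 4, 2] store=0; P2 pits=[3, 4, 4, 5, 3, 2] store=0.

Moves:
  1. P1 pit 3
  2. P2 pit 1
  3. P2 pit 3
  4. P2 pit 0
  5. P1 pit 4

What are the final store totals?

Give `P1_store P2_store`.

Answer: 2 5

Derivation:
Move 1: P1 pit3 -> P1=[4,3,2,0,5,3](1) P2=[3,4,4,5,3,2](0)
Move 2: P2 pit1 -> P1=[4,3,2,0,5,3](1) P2=[3,0,5,6,4,3](0)
Move 3: P2 pit3 -> P1=[5,4,3,0,5,3](1) P2=[3,0,5,0,5,4](1)
Move 4: P2 pit0 -> P1=[5,4,0,0,5,3](1) P2=[0,1,6,0,5,4](5)
Move 5: P1 pit4 -> P1=[5,4,0,0,0,4](2) P2=[1,2,7,0,5,4](5)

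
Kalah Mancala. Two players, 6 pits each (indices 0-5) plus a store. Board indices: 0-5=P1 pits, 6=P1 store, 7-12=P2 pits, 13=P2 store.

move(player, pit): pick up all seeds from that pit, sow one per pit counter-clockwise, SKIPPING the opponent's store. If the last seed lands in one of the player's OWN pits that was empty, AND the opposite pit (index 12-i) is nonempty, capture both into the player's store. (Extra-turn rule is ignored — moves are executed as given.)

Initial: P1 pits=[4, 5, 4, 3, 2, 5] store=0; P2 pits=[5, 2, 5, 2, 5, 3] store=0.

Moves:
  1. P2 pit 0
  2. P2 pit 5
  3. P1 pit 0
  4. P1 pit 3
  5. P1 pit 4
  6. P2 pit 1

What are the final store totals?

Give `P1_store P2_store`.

Answer: 2 1

Derivation:
Move 1: P2 pit0 -> P1=[4,5,4,3,2,5](0) P2=[0,3,6,3,6,4](0)
Move 2: P2 pit5 -> P1=[5,6,5,3,2,5](0) P2=[0,3,6,3,6,0](1)
Move 3: P1 pit0 -> P1=[0,7,6,4,3,6](0) P2=[0,3,6,3,6,0](1)
Move 4: P1 pit3 -> P1=[0,7,6,0,4,7](1) P2=[1,3,6,3,6,0](1)
Move 5: P1 pit4 -> P1=[0,7,6,0,0,8](2) P2=[2,4,6,3,6,0](1)
Move 6: P2 pit1 -> P1=[0,7,6,0,0,8](2) P2=[2,0,7,4,7,1](1)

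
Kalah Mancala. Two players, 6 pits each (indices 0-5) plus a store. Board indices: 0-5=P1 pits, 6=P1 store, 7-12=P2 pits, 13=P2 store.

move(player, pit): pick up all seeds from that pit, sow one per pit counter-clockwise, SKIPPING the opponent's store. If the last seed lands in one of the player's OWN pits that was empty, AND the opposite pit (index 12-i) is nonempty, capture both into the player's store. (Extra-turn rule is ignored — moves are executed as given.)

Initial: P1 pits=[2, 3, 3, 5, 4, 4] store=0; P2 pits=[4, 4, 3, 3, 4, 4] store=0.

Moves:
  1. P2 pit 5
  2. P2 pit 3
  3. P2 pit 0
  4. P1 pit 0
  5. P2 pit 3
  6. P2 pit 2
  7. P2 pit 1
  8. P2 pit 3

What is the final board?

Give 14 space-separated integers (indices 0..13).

Move 1: P2 pit5 -> P1=[3,4,4,5,4,4](0) P2=[4,4,3,3,4,0](1)
Move 2: P2 pit3 -> P1=[3,4,4,5,4,4](0) P2=[4,4,3,0,5,1](2)
Move 3: P2 pit0 -> P1=[3,4,4,5,4,4](0) P2=[0,5,4,1,6,1](2)
Move 4: P1 pit0 -> P1=[0,5,5,6,4,4](0) P2=[0,5,4,1,6,1](2)
Move 5: P2 pit3 -> P1=[0,5,5,6,4,4](0) P2=[0,5,4,0,7,1](2)
Move 6: P2 pit2 -> P1=[0,5,5,6,4,4](0) P2=[0,5,0,1,8,2](3)
Move 7: P2 pit1 -> P1=[0,5,5,6,4,4](0) P2=[0,0,1,2,9,3](4)
Move 8: P2 pit3 -> P1=[0,5,5,6,4,4](0) P2=[0,0,1,0,10,4](4)

Answer: 0 5 5 6 4 4 0 0 0 1 0 10 4 4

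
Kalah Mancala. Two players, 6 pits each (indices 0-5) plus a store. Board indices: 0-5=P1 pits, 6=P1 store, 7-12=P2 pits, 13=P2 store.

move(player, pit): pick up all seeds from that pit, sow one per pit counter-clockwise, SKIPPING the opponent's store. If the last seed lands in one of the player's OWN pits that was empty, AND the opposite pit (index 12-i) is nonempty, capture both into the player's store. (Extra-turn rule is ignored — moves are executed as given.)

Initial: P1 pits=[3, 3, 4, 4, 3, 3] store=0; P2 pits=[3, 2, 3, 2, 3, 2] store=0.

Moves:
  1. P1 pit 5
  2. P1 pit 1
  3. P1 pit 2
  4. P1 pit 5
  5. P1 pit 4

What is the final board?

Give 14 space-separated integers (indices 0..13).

Answer: 3 0 0 6 0 1 4 6 4 4 2 3 2 0

Derivation:
Move 1: P1 pit5 -> P1=[3,3,4,4,3,0](1) P2=[4,3,3,2,3,2](0)
Move 2: P1 pit1 -> P1=[3,0,5,5,4,0](1) P2=[4,3,3,2,3,2](0)
Move 3: P1 pit2 -> P1=[3,0,0,6,5,1](2) P2=[5,3,3,2,3,2](0)
Move 4: P1 pit5 -> P1=[3,0,0,6,5,0](3) P2=[5,3,3,2,3,2](0)
Move 5: P1 pit4 -> P1=[3,0,0,6,0,1](4) P2=[6,4,4,2,3,2](0)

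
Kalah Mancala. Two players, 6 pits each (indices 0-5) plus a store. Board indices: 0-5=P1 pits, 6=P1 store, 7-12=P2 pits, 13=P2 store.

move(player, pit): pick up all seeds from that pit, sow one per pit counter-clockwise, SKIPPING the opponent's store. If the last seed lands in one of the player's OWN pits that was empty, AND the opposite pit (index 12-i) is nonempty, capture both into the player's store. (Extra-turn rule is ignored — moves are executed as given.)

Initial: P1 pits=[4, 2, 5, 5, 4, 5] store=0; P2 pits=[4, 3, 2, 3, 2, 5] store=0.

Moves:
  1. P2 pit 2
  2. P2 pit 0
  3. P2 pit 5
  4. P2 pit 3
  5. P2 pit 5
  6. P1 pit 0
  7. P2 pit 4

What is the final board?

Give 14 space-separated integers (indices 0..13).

Answer: 1 6 8 7 5 6 1 0 4 1 0 0 1 4

Derivation:
Move 1: P2 pit2 -> P1=[4,2,5,5,4,5](0) P2=[4,3,0,4,3,5](0)
Move 2: P2 pit0 -> P1=[4,2,5,5,4,5](0) P2=[0,4,1,5,4,5](0)
Move 3: P2 pit5 -> P1=[5,3,6,6,4,5](0) P2=[0,4,1,5,4,0](1)
Move 4: P2 pit3 -> P1=[6,4,6,6,4,5](0) P2=[0,4,1,0,5,1](2)
Move 5: P2 pit5 -> P1=[6,4,6,6,4,5](0) P2=[0,4,1,0,5,0](3)
Move 6: P1 pit0 -> P1=[0,5,7,7,5,6](1) P2=[0,4,1,0,5,0](3)
Move 7: P2 pit4 -> P1=[1,6,8,7,5,6](1) P2=[0,4,1,0,0,1](4)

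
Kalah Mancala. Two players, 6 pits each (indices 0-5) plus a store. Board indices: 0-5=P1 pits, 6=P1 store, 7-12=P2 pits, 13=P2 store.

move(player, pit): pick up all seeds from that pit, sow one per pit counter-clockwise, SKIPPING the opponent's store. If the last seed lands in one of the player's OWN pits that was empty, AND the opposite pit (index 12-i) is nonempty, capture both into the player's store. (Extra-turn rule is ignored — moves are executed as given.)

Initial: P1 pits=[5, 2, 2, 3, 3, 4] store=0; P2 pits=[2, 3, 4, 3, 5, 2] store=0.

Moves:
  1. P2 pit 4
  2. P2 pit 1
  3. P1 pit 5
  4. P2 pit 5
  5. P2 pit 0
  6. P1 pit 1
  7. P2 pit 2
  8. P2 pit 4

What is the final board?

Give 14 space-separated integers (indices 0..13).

Move 1: P2 pit4 -> P1=[6,3,3,3,3,4](0) P2=[2,3,4,3,0,3](1)
Move 2: P2 pit1 -> P1=[6,0,3,3,3,4](0) P2=[2,0,5,4,0,3](5)
Move 3: P1 pit5 -> P1=[6,0,3,3,3,0](1) P2=[3,1,6,4,0,3](5)
Move 4: P2 pit5 -> P1=[7,1,3,3,3,0](1) P2=[3,1,6,4,0,0](6)
Move 5: P2 pit0 -> P1=[7,1,3,3,3,0](1) P2=[0,2,7,5,0,0](6)
Move 6: P1 pit1 -> P1=[7,0,4,3,3,0](1) P2=[0,2,7,5,0,0](6)
Move 7: P2 pit2 -> P1=[8,1,5,3,3,0](1) P2=[0,2,0,6,1,1](7)
Move 8: P2 pit4 -> P1=[8,1,5,3,3,0](1) P2=[0,2,0,6,0,2](7)

Answer: 8 1 5 3 3 0 1 0 2 0 6 0 2 7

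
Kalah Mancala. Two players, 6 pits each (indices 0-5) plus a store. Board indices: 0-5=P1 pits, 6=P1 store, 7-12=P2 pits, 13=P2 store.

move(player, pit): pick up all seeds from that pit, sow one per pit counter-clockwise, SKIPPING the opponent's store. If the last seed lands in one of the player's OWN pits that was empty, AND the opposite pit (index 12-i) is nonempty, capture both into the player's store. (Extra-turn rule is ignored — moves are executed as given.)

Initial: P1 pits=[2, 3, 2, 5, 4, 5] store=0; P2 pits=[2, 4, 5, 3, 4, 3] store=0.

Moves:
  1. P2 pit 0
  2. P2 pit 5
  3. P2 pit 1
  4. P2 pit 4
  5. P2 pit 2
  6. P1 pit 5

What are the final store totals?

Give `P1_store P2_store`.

Answer: 1 4

Derivation:
Move 1: P2 pit0 -> P1=[2,3,2,5,4,5](0) P2=[0,5,6,3,4,3](0)
Move 2: P2 pit5 -> P1=[3,4,2,5,4,5](0) P2=[0,5,6,3,4,0](1)
Move 3: P2 pit1 -> P1=[3,4,2,5,4,5](0) P2=[0,0,7,4,5,1](2)
Move 4: P2 pit4 -> P1=[4,5,3,5,4,5](0) P2=[0,0,7,4,0,2](3)
Move 5: P2 pit2 -> P1=[5,6,4,5,4,5](0) P2=[0,0,0,5,1,3](4)
Move 6: P1 pit5 -> P1=[5,6,4,5,4,0](1) P2=[1,1,1,6,1,3](4)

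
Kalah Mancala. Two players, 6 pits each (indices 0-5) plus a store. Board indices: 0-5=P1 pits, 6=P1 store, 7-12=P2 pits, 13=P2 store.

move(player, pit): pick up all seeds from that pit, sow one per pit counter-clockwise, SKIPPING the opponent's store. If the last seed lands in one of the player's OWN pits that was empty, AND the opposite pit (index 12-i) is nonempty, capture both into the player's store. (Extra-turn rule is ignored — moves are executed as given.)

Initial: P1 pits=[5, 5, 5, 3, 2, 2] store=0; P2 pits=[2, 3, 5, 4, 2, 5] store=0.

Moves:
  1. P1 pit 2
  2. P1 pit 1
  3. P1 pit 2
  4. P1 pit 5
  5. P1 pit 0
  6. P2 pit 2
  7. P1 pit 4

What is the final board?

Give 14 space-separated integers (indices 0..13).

Move 1: P1 pit2 -> P1=[5,5,0,4,3,3](1) P2=[3,3,5,4,2,5](0)
Move 2: P1 pit1 -> P1=[5,0,1,5,4,4](2) P2=[3,3,5,4,2,5](0)
Move 3: P1 pit2 -> P1=[5,0,0,6,4,4](2) P2=[3,3,5,4,2,5](0)
Move 4: P1 pit5 -> P1=[5,0,0,6,4,0](3) P2=[4,4,6,4,2,5](0)
Move 5: P1 pit0 -> P1=[0,1,1,7,5,0](8) P2=[0,4,6,4,2,5](0)
Move 6: P2 pit2 -> P1=[1,2,1,7,5,0](8) P2=[0,4,0,5,3,6](1)
Move 7: P1 pit4 -> P1=[1,2,1,7,0,1](9) P2=[1,5,1,5,3,6](1)

Answer: 1 2 1 7 0 1 9 1 5 1 5 3 6 1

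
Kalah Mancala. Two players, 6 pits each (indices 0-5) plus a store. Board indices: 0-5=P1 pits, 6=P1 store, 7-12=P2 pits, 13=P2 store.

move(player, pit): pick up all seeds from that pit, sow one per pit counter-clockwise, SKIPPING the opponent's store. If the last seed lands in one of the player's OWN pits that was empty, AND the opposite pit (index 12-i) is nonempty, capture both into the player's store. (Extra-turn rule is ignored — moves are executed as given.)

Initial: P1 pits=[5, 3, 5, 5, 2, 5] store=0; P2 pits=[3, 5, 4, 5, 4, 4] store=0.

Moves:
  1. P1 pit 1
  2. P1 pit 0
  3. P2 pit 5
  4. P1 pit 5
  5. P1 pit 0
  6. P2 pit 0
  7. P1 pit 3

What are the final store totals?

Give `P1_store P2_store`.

Move 1: P1 pit1 -> P1=[5,0,6,6,3,5](0) P2=[3,5,4,5,4,4](0)
Move 2: P1 pit0 -> P1=[0,1,7,7,4,6](0) P2=[3,5,4,5,4,4](0)
Move 3: P2 pit5 -> P1=[1,2,8,7,4,6](0) P2=[3,5,4,5,4,0](1)
Move 4: P1 pit5 -> P1=[1,2,8,7,4,0](1) P2=[4,6,5,6,5,0](1)
Move 5: P1 pit0 -> P1=[0,3,8,7,4,0](1) P2=[4,6,5,6,5,0](1)
Move 6: P2 pit0 -> P1=[0,3,8,7,4,0](1) P2=[0,7,6,7,6,0](1)
Move 7: P1 pit3 -> P1=[0,3,8,0,5,1](2) P2=[1,8,7,8,6,0](1)

Answer: 2 1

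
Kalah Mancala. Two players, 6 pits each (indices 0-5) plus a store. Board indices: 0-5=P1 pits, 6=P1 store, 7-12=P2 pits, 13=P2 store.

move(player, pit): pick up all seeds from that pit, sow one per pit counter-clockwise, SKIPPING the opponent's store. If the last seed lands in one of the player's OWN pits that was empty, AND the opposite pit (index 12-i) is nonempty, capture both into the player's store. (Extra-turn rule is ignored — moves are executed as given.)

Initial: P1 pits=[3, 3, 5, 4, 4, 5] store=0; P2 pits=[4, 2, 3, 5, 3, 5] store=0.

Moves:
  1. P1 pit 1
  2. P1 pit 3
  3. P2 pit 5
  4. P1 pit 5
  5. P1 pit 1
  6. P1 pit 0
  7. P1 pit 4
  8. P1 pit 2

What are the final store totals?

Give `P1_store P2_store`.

Move 1: P1 pit1 -> P1=[3,0,6,5,5,5](0) P2=[4,2,3,5,3,5](0)
Move 2: P1 pit3 -> P1=[3,0,6,0,6,6](1) P2=[5,3,3,5,3,5](0)
Move 3: P2 pit5 -> P1=[4,1,7,1,6,6](1) P2=[5,3,3,5,3,0](1)
Move 4: P1 pit5 -> P1=[4,1,7,1,6,0](2) P2=[6,4,4,6,4,0](1)
Move 5: P1 pit1 -> P1=[4,0,8,1,6,0](2) P2=[6,4,4,6,4,0](1)
Move 6: P1 pit0 -> P1=[0,1,9,2,7,0](2) P2=[6,4,4,6,4,0](1)
Move 7: P1 pit4 -> P1=[0,1,9,2,0,1](3) P2=[7,5,5,7,5,0](1)
Move 8: P1 pit2 -> P1=[0,1,0,3,1,2](4) P2=[8,6,6,8,6,0](1)

Answer: 4 1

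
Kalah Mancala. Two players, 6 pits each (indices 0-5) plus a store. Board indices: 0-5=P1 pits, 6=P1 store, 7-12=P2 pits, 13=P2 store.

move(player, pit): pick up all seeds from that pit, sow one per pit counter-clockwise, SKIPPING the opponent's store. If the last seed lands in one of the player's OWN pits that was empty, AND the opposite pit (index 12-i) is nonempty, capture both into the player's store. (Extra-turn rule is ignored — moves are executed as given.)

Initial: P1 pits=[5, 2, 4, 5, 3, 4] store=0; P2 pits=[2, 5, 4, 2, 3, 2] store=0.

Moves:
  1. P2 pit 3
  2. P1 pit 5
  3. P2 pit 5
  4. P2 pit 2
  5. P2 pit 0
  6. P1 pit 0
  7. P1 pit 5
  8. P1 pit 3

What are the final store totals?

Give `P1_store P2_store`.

Move 1: P2 pit3 -> P1=[5,2,4,5,3,4](0) P2=[2,5,4,0,4,3](0)
Move 2: P1 pit5 -> P1=[5,2,4,5,3,0](1) P2=[3,6,5,0,4,3](0)
Move 3: P2 pit5 -> P1=[6,3,4,5,3,0](1) P2=[3,6,5,0,4,0](1)
Move 4: P2 pit2 -> P1=[7,3,4,5,3,0](1) P2=[3,6,0,1,5,1](2)
Move 5: P2 pit0 -> P1=[7,3,4,5,3,0](1) P2=[0,7,1,2,5,1](2)
Move 6: P1 pit0 -> P1=[0,4,5,6,4,1](2) P2=[1,7,1,2,5,1](2)
Move 7: P1 pit5 -> P1=[0,4,5,6,4,0](3) P2=[1,7,1,2,5,1](2)
Move 8: P1 pit3 -> P1=[0,4,5,0,5,1](4) P2=[2,8,2,2,5,1](2)

Answer: 4 2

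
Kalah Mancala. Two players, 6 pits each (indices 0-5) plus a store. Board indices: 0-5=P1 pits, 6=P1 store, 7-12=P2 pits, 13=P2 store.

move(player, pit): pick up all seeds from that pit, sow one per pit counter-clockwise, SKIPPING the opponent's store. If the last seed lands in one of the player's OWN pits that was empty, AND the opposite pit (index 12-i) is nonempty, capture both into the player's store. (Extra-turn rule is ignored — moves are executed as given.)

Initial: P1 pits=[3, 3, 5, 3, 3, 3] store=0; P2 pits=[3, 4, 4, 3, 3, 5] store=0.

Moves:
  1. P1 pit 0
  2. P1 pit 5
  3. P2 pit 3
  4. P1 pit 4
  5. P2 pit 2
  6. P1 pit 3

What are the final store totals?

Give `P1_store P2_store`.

Move 1: P1 pit0 -> P1=[0,4,6,4,3,3](0) P2=[3,4,4,3,3,5](0)
Move 2: P1 pit5 -> P1=[0,4,6,4,3,0](1) P2=[4,5,4,3,3,5](0)
Move 3: P2 pit3 -> P1=[0,4,6,4,3,0](1) P2=[4,5,4,0,4,6](1)
Move 4: P1 pit4 -> P1=[0,4,6,4,0,1](2) P2=[5,5,4,0,4,6](1)
Move 5: P2 pit2 -> P1=[0,4,6,4,0,1](2) P2=[5,5,0,1,5,7](2)
Move 6: P1 pit3 -> P1=[0,4,6,0,1,2](3) P2=[6,5,0,1,5,7](2)

Answer: 3 2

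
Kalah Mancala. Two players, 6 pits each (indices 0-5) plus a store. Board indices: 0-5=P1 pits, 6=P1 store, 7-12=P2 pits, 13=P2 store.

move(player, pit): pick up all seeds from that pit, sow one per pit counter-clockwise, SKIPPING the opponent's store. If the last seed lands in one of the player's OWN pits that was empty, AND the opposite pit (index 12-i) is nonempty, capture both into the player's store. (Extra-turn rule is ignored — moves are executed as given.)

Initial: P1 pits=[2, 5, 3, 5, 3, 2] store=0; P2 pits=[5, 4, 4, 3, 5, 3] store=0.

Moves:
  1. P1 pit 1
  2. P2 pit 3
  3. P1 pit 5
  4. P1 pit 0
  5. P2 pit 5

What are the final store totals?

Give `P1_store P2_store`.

Answer: 2 2

Derivation:
Move 1: P1 pit1 -> P1=[2,0,4,6,4,3](1) P2=[5,4,4,3,5,3](0)
Move 2: P2 pit3 -> P1=[2,0,4,6,4,3](1) P2=[5,4,4,0,6,4](1)
Move 3: P1 pit5 -> P1=[2,0,4,6,4,0](2) P2=[6,5,4,0,6,4](1)
Move 4: P1 pit0 -> P1=[0,1,5,6,4,0](2) P2=[6,5,4,0,6,4](1)
Move 5: P2 pit5 -> P1=[1,2,6,6,4,0](2) P2=[6,5,4,0,6,0](2)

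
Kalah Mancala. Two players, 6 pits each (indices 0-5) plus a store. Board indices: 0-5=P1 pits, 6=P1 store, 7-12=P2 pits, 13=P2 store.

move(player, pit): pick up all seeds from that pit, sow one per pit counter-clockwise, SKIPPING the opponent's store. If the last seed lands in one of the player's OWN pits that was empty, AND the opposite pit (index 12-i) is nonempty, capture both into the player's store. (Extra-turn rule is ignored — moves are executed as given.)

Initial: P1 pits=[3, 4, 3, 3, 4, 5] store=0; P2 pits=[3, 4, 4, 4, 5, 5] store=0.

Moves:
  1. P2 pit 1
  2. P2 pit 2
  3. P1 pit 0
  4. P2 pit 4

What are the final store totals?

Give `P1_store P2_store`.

Answer: 0 2

Derivation:
Move 1: P2 pit1 -> P1=[3,4,3,3,4,5](0) P2=[3,0,5,5,6,6](0)
Move 2: P2 pit2 -> P1=[4,4,3,3,4,5](0) P2=[3,0,0,6,7,7](1)
Move 3: P1 pit0 -> P1=[0,5,4,4,5,5](0) P2=[3,0,0,6,7,7](1)
Move 4: P2 pit4 -> P1=[1,6,5,5,6,5](0) P2=[3,0,0,6,0,8](2)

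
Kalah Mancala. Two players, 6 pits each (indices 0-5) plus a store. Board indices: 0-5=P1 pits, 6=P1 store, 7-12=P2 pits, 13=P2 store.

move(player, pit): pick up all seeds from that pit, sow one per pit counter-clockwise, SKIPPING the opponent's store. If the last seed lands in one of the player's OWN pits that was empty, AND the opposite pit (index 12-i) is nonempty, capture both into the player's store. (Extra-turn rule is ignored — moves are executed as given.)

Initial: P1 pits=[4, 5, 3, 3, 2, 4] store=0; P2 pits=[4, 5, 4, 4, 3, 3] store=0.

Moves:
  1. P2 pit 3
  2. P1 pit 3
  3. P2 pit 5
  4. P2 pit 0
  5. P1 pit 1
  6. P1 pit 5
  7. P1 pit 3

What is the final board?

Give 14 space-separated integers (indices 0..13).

Answer: 6 0 5 0 5 0 3 2 7 6 2 6 0 2

Derivation:
Move 1: P2 pit3 -> P1=[5,5,3,3,2,4](0) P2=[4,5,4,0,4,4](1)
Move 2: P1 pit3 -> P1=[5,5,3,0,3,5](1) P2=[4,5,4,0,4,4](1)
Move 3: P2 pit5 -> P1=[6,6,4,0,3,5](1) P2=[4,5,4,0,4,0](2)
Move 4: P2 pit0 -> P1=[6,6,4,0,3,5](1) P2=[0,6,5,1,5,0](2)
Move 5: P1 pit1 -> P1=[6,0,5,1,4,6](2) P2=[1,6,5,1,5,0](2)
Move 6: P1 pit5 -> P1=[6,0,5,1,4,0](3) P2=[2,7,6,2,6,0](2)
Move 7: P1 pit3 -> P1=[6,0,5,0,5,0](3) P2=[2,7,6,2,6,0](2)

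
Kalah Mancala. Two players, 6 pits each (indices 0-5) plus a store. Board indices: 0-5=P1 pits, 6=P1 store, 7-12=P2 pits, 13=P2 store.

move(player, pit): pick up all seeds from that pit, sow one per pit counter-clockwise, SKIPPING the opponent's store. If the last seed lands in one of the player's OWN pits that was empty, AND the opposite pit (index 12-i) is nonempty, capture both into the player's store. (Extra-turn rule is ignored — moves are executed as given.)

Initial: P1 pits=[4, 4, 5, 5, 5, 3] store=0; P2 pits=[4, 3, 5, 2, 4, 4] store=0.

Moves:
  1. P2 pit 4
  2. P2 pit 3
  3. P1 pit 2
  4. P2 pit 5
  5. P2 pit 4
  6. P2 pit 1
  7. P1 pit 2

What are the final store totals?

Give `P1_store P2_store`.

Move 1: P2 pit4 -> P1=[5,5,5,5,5,3](0) P2=[4,3,5,2,0,5](1)
Move 2: P2 pit3 -> P1=[5,5,5,5,5,3](0) P2=[4,3,5,0,1,6](1)
Move 3: P1 pit2 -> P1=[5,5,0,6,6,4](1) P2=[5,3,5,0,1,6](1)
Move 4: P2 pit5 -> P1=[6,6,1,7,7,4](1) P2=[5,3,5,0,1,0](2)
Move 5: P2 pit4 -> P1=[0,6,1,7,7,4](1) P2=[5,3,5,0,0,0](9)
Move 6: P2 pit1 -> P1=[0,0,1,7,7,4](1) P2=[5,0,6,1,0,0](16)
Move 7: P1 pit2 -> P1=[0,0,0,8,7,4](1) P2=[5,0,6,1,0,0](16)

Answer: 1 16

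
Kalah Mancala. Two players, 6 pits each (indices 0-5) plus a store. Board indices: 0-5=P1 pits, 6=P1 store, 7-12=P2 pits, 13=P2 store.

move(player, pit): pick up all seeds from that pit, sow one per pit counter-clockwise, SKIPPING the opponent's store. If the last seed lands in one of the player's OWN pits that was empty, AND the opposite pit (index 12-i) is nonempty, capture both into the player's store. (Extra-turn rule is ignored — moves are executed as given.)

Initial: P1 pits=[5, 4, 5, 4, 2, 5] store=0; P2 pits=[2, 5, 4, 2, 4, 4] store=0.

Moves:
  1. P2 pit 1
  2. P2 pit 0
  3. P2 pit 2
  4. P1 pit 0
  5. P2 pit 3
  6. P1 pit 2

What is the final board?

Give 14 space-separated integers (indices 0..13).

Move 1: P2 pit1 -> P1=[5,4,5,4,2,5](0) P2=[2,0,5,3,5,5](1)
Move 2: P2 pit0 -> P1=[5,4,5,4,2,5](0) P2=[0,1,6,3,5,5](1)
Move 3: P2 pit2 -> P1=[6,5,5,4,2,5](0) P2=[0,1,0,4,6,6](2)
Move 4: P1 pit0 -> P1=[0,6,6,5,3,6](1) P2=[0,1,0,4,6,6](2)
Move 5: P2 pit3 -> P1=[1,6,6,5,3,6](1) P2=[0,1,0,0,7,7](3)
Move 6: P1 pit2 -> P1=[1,6,0,6,4,7](2) P2=[1,2,0,0,7,7](3)

Answer: 1 6 0 6 4 7 2 1 2 0 0 7 7 3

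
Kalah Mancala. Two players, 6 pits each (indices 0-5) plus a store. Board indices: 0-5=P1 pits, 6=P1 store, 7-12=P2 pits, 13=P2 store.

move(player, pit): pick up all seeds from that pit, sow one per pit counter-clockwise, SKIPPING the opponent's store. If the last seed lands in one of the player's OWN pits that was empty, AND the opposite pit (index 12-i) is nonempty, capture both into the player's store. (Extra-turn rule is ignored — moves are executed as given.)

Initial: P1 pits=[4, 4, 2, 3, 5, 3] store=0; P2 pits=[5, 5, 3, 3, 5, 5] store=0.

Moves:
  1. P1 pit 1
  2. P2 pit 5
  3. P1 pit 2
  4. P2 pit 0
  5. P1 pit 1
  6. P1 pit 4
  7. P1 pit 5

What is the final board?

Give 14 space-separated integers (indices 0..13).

Move 1: P1 pit1 -> P1=[4,0,3,4,6,4](0) P2=[5,5,3,3,5,5](0)
Move 2: P2 pit5 -> P1=[5,1,4,5,6,4](0) P2=[5,5,3,3,5,0](1)
Move 3: P1 pit2 -> P1=[5,1,0,6,7,5](1) P2=[5,5,3,3,5,0](1)
Move 4: P2 pit0 -> P1=[0,1,0,6,7,5](1) P2=[0,6,4,4,6,0](7)
Move 5: P1 pit1 -> P1=[0,0,0,6,7,5](6) P2=[0,6,4,0,6,0](7)
Move 6: P1 pit4 -> P1=[0,0,0,6,0,6](7) P2=[1,7,5,1,7,0](7)
Move 7: P1 pit5 -> P1=[0,0,0,6,0,0](8) P2=[2,8,6,2,8,0](7)

Answer: 0 0 0 6 0 0 8 2 8 6 2 8 0 7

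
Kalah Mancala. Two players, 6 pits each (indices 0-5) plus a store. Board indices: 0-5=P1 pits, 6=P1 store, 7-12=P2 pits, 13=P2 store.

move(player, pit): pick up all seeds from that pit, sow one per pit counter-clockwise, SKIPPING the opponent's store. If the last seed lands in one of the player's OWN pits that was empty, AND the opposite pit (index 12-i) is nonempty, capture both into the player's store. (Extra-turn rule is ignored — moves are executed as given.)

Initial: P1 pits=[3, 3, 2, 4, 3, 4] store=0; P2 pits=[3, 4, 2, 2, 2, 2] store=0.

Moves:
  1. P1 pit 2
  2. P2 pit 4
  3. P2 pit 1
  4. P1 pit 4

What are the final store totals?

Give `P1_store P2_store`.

Move 1: P1 pit2 -> P1=[3,3,0,5,4,4](0) P2=[3,4,2,2,2,2](0)
Move 2: P2 pit4 -> P1=[3,3,0,5,4,4](0) P2=[3,4,2,2,0,3](1)
Move 3: P2 pit1 -> P1=[3,3,0,5,4,4](0) P2=[3,0,3,3,1,4](1)
Move 4: P1 pit4 -> P1=[3,3,0,5,0,5](1) P2=[4,1,3,3,1,4](1)

Answer: 1 1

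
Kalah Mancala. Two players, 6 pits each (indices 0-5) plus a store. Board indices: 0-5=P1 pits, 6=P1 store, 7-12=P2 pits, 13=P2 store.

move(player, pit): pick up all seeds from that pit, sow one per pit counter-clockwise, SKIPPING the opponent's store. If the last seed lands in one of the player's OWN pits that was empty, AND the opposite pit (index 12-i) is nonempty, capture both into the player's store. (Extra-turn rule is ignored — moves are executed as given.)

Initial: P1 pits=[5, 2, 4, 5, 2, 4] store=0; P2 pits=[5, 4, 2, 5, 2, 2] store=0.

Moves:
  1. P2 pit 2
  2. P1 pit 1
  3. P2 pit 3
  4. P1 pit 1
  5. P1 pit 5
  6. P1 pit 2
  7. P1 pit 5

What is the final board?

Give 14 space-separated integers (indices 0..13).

Answer: 6 0 0 7 3 0 3 7 6 2 0 4 3 1

Derivation:
Move 1: P2 pit2 -> P1=[5,2,4,5,2,4](0) P2=[5,4,0,6,3,2](0)
Move 2: P1 pit1 -> P1=[5,0,5,6,2,4](0) P2=[5,4,0,6,3,2](0)
Move 3: P2 pit3 -> P1=[6,1,6,6,2,4](0) P2=[5,4,0,0,4,3](1)
Move 4: P1 pit1 -> P1=[6,0,7,6,2,4](0) P2=[5,4,0,0,4,3](1)
Move 5: P1 pit5 -> P1=[6,0,7,6,2,0](1) P2=[6,5,1,0,4,3](1)
Move 6: P1 pit2 -> P1=[6,0,0,7,3,1](2) P2=[7,6,2,0,4,3](1)
Move 7: P1 pit5 -> P1=[6,0,0,7,3,0](3) P2=[7,6,2,0,4,3](1)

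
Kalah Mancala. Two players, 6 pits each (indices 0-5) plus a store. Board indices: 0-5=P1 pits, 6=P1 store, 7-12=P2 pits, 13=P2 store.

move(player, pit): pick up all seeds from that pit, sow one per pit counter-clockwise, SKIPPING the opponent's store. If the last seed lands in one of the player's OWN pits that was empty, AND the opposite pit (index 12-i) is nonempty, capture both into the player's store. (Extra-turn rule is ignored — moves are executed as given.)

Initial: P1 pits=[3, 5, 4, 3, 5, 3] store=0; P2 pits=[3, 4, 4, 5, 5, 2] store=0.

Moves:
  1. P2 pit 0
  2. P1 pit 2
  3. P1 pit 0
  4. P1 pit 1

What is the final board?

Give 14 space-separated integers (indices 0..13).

Answer: 0 0 2 6 7 5 2 1 5 5 6 5 2 0

Derivation:
Move 1: P2 pit0 -> P1=[3,5,4,3,5,3](0) P2=[0,5,5,6,5,2](0)
Move 2: P1 pit2 -> P1=[3,5,0,4,6,4](1) P2=[0,5,5,6,5,2](0)
Move 3: P1 pit0 -> P1=[0,6,1,5,6,4](1) P2=[0,5,5,6,5,2](0)
Move 4: P1 pit1 -> P1=[0,0,2,6,7,5](2) P2=[1,5,5,6,5,2](0)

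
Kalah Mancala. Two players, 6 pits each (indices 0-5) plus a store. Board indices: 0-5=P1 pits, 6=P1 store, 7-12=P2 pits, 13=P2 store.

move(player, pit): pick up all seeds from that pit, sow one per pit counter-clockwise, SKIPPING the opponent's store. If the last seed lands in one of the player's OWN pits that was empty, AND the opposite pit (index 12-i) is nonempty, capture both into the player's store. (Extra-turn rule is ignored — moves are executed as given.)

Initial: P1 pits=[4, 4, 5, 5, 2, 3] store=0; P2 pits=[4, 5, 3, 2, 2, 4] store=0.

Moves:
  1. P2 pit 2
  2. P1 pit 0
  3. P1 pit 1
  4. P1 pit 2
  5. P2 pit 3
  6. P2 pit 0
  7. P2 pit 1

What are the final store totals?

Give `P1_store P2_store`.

Move 1: P2 pit2 -> P1=[4,4,5,5,2,3](0) P2=[4,5,0,3,3,5](0)
Move 2: P1 pit0 -> P1=[0,5,6,6,3,3](0) P2=[4,5,0,3,3,5](0)
Move 3: P1 pit1 -> P1=[0,0,7,7,4,4](1) P2=[4,5,0,3,3,5](0)
Move 4: P1 pit2 -> P1=[0,0,0,8,5,5](2) P2=[5,6,1,3,3,5](0)
Move 5: P2 pit3 -> P1=[0,0,0,8,5,5](2) P2=[5,6,1,0,4,6](1)
Move 6: P2 pit0 -> P1=[0,0,0,8,5,5](2) P2=[0,7,2,1,5,7](1)
Move 7: P2 pit1 -> P1=[1,1,0,8,5,5](2) P2=[0,0,3,2,6,8](2)

Answer: 2 2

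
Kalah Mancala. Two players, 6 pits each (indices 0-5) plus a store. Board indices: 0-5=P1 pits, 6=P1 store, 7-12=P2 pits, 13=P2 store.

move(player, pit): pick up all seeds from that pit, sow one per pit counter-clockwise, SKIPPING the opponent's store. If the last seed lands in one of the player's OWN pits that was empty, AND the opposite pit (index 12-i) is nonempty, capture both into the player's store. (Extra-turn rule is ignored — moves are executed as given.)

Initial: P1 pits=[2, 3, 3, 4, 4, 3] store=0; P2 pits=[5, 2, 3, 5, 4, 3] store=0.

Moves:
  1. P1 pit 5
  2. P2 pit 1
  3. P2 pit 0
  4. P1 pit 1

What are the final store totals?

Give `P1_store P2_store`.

Answer: 1 1

Derivation:
Move 1: P1 pit5 -> P1=[2,3,3,4,4,0](1) P2=[6,3,3,5,4,3](0)
Move 2: P2 pit1 -> P1=[2,3,3,4,4,0](1) P2=[6,0,4,6,5,3](0)
Move 3: P2 pit0 -> P1=[2,3,3,4,4,0](1) P2=[0,1,5,7,6,4](1)
Move 4: P1 pit1 -> P1=[2,0,4,5,5,0](1) P2=[0,1,5,7,6,4](1)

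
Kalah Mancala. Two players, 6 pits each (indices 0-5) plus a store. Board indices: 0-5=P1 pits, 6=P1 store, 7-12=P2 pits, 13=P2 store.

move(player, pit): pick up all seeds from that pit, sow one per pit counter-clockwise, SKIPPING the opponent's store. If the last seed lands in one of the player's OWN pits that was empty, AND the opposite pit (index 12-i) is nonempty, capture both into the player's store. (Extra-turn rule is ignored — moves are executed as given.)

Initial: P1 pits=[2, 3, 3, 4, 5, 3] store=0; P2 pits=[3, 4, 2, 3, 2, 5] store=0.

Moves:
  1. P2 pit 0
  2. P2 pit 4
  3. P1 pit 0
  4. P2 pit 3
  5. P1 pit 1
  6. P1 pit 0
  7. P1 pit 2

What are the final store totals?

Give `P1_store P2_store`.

Answer: 3 2

Derivation:
Move 1: P2 pit0 -> P1=[2,3,3,4,5,3](0) P2=[0,5,3,4,2,5](0)
Move 2: P2 pit4 -> P1=[2,3,3,4,5,3](0) P2=[0,5,3,4,0,6](1)
Move 3: P1 pit0 -> P1=[0,4,4,4,5,3](0) P2=[0,5,3,4,0,6](1)
Move 4: P2 pit3 -> P1=[1,4,4,4,5,3](0) P2=[0,5,3,0,1,7](2)
Move 5: P1 pit1 -> P1=[1,0,5,5,6,4](0) P2=[0,5,3,0,1,7](2)
Move 6: P1 pit0 -> P1=[0,0,5,5,6,4](2) P2=[0,5,3,0,0,7](2)
Move 7: P1 pit2 -> P1=[0,0,0,6,7,5](3) P2=[1,5,3,0,0,7](2)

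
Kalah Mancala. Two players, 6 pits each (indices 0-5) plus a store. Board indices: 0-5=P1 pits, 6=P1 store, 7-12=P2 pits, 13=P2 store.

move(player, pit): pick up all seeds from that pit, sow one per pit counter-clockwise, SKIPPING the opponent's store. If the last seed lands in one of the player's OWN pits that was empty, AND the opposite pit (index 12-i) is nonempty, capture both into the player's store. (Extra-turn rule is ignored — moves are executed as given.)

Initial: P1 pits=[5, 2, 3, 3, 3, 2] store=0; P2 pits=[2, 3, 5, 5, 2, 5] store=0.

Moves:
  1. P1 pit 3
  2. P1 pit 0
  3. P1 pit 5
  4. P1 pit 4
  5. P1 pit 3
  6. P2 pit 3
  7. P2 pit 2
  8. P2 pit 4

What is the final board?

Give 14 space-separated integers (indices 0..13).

Answer: 3 6 5 0 0 1 9 4 0 0 1 0 8 3

Derivation:
Move 1: P1 pit3 -> P1=[5,2,3,0,4,3](1) P2=[2,3,5,5,2,5](0)
Move 2: P1 pit0 -> P1=[0,3,4,1,5,4](1) P2=[2,3,5,5,2,5](0)
Move 3: P1 pit5 -> P1=[0,3,4,1,5,0](2) P2=[3,4,6,5,2,5](0)
Move 4: P1 pit4 -> P1=[0,3,4,1,0,1](3) P2=[4,5,7,5,2,5](0)
Move 5: P1 pit3 -> P1=[0,3,4,0,0,1](9) P2=[4,0,7,5,2,5](0)
Move 6: P2 pit3 -> P1=[1,4,4,0,0,1](9) P2=[4,0,7,0,3,6](1)
Move 7: P2 pit2 -> P1=[2,5,5,0,0,1](9) P2=[4,0,0,1,4,7](2)
Move 8: P2 pit4 -> P1=[3,6,5,0,0,1](9) P2=[4,0,0,1,0,8](3)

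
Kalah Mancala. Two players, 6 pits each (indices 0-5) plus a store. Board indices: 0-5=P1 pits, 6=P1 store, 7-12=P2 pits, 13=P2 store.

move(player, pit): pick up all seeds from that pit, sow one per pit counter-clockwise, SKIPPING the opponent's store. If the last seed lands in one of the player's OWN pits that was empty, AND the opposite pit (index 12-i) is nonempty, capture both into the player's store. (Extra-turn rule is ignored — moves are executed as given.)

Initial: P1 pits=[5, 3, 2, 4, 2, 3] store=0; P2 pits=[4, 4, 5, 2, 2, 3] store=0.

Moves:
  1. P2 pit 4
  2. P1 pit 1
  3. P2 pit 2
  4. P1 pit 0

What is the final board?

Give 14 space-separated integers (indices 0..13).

Answer: 0 1 4 6 4 4 1 4 4 0 3 1 5 2

Derivation:
Move 1: P2 pit4 -> P1=[5,3,2,4,2,3](0) P2=[4,4,5,2,0,4](1)
Move 2: P1 pit1 -> P1=[5,0,3,5,3,3](0) P2=[4,4,5,2,0,4](1)
Move 3: P2 pit2 -> P1=[6,0,3,5,3,3](0) P2=[4,4,0,3,1,5](2)
Move 4: P1 pit0 -> P1=[0,1,4,6,4,4](1) P2=[4,4,0,3,1,5](2)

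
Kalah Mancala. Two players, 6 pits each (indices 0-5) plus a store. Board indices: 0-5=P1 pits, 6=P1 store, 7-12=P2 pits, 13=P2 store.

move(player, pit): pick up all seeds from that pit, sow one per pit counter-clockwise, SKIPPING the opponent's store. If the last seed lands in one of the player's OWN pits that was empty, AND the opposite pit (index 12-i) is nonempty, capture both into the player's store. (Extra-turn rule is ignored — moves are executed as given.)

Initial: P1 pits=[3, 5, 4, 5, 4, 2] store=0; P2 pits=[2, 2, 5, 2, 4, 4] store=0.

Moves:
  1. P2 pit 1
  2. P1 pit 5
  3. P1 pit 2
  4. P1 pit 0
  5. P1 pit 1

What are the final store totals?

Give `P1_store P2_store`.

Answer: 3 0

Derivation:
Move 1: P2 pit1 -> P1=[3,5,4,5,4,2](0) P2=[2,0,6,3,4,4](0)
Move 2: P1 pit5 -> P1=[3,5,4,5,4,0](1) P2=[3,0,6,3,4,4](0)
Move 3: P1 pit2 -> P1=[3,5,0,6,5,1](2) P2=[3,0,6,3,4,4](0)
Move 4: P1 pit0 -> P1=[0,6,1,7,5,1](2) P2=[3,0,6,3,4,4](0)
Move 5: P1 pit1 -> P1=[0,0,2,8,6,2](3) P2=[4,0,6,3,4,4](0)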